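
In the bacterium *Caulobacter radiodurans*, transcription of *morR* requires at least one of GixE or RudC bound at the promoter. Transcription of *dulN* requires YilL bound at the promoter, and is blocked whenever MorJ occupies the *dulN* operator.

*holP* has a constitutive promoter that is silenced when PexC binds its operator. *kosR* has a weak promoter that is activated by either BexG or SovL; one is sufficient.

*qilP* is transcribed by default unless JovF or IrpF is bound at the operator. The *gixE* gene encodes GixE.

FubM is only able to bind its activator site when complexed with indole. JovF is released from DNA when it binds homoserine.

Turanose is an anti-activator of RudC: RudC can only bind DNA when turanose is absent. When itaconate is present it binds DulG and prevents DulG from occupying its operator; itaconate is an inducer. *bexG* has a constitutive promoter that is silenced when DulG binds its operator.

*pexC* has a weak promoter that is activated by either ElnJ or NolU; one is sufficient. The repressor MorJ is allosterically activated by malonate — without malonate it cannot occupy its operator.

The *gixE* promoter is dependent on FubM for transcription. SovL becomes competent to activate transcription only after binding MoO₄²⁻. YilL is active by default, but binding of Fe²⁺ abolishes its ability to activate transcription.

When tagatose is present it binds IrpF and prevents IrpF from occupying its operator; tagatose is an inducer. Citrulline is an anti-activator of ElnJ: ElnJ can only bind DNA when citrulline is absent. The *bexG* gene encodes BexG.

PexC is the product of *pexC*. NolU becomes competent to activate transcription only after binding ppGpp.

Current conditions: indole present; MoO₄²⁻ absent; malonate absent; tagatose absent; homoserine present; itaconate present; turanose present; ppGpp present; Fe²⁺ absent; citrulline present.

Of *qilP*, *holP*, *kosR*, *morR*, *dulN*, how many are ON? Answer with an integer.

3

Homoserine is present, so JovF is inactive.
Tagatose is absent, so IrpF is active.
With repressor IrpF bound, *qilP* is not transcribed.
→ *qilP* is OFF.
Citrulline is present, so ElnJ is inactive.
ppGpp is present, so NolU is active.
Activator NolU is present, so *pexC* is transcribed.
So PexC is produced and active.
With repressor PexC bound, *holP* is not transcribed.
→ *holP* is OFF.
Itaconate is present, so DulG is inactive.
With no repressor bound, *bexG* is transcribed.
So BexG is produced and active.
MoO₄²⁻ is absent, so SovL is inactive.
Activator BexG is present, so *kosR* is transcribed.
→ *kosR* is ON.
Indole is present, so FubM is active.
No repressor is bound and FubM is active, so *gixE* is transcribed.
So GixE is produced and active.
Turanose is present, so RudC is inactive.
Activator GixE is present, so *morR* is transcribed.
→ *morR* is ON.
Fe²⁺ is absent, so YilL is active.
Malonate is absent, so MorJ is inactive.
No repressor is bound and YilL is active, so *dulN* is transcribed.
→ *dulN* is ON.
3 of the 5 genes are transcribed.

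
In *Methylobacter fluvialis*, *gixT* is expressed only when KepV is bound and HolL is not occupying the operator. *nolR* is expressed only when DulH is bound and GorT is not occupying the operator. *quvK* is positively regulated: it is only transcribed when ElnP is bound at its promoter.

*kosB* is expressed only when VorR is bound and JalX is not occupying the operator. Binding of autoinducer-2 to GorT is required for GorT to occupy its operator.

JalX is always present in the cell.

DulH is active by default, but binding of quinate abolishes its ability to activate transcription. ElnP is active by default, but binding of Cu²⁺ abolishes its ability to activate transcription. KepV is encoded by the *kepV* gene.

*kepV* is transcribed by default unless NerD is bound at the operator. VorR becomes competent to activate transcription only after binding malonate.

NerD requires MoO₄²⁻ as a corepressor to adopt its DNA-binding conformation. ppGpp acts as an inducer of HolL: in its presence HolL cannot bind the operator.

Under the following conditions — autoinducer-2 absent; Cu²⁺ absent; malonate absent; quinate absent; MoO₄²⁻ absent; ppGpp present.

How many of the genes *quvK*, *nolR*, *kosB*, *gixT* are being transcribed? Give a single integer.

Cu²⁺ is absent, so ElnP is active.
No repressor is bound and ElnP is active, so *quvK* is transcribed.
→ *quvK* is ON.
Quinate is absent, so DulH is active.
Autoinducer-2 is absent, so GorT is inactive.
No repressor is bound and DulH is active, so *nolR* is transcribed.
→ *nolR* is ON.
JalX is produced constitutively and is active.
Malonate is absent, so VorR is inactive.
With repressor JalX bound, *kosB* is not transcribed.
→ *kosB* is OFF.
ppGpp is present, so HolL is inactive.
MoO₄²⁻ is absent, so NerD is inactive.
With no repressor bound, *kepV* is transcribed.
So KepV is produced and active.
No repressor is bound and KepV is active, so *gixT* is transcribed.
→ *gixT* is ON.
3 of the 4 genes are transcribed.

3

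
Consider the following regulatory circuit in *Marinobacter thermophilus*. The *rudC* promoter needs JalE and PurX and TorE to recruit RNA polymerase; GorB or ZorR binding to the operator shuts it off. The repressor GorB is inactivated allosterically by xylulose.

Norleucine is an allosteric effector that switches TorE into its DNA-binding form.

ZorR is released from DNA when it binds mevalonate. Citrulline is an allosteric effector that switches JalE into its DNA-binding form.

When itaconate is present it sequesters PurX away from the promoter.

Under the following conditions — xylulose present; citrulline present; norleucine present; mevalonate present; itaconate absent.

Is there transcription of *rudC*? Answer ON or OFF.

Xylulose is present, so GorB is inactive.
Citrulline is present, so JalE is active.
Itaconate is absent, so PurX is active.
Norleucine is present, so TorE is active.
Mevalonate is present, so ZorR is inactive.
No repressor is bound and JalE and PurX and TorE are active, so *rudC* is transcribed.

ON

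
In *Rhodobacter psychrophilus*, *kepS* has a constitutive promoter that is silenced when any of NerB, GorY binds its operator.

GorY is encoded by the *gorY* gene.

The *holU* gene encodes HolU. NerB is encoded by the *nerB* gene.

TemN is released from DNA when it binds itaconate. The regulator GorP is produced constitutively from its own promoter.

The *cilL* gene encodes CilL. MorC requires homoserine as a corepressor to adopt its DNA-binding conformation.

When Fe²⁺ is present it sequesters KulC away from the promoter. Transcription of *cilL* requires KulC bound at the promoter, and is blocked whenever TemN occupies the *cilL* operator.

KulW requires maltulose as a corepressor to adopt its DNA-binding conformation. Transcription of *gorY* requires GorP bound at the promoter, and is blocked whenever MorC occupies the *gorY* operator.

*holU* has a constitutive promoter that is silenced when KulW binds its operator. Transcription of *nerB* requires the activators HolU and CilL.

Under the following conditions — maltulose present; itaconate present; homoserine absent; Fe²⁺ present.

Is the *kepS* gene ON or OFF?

Maltulose is present, so KulW is active.
With repressor KulW bound, *holU* is not transcribed.
So HolU is not produced.
Fe²⁺ is present, so KulC is inactive.
Itaconate is present, so TemN is inactive.
Required activator KulC is absent, so *cilL* is not transcribed.
So CilL is not produced.
Required activator HolU is absent, so *nerB* is not transcribed.
So NerB is not produced.
GorP is produced constitutively and is active.
Homoserine is absent, so MorC is inactive.
No repressor is bound and GorP is active, so *gorY* is transcribed.
So GorY is produced and active.
With repressor GorY bound, *kepS* is not transcribed.

OFF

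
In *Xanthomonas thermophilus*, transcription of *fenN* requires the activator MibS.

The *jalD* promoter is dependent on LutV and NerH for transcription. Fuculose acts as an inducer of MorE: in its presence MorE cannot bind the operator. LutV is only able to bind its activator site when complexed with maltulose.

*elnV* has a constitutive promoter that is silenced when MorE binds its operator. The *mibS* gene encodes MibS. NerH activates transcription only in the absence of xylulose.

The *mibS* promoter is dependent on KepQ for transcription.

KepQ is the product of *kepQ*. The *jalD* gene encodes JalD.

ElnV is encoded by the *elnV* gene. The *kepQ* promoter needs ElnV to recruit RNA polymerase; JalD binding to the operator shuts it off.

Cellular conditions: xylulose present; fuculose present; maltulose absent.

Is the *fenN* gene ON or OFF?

Maltulose is absent, so LutV is inactive.
Xylulose is present, so NerH is inactive.
Required activator LutV is absent, so *jalD* is not transcribed.
So JalD is not produced.
Fuculose is present, so MorE is inactive.
With no repressor bound, *elnV* is transcribed.
So ElnV is produced and active.
No repressor is bound and ElnV is active, so *kepQ* is transcribed.
So KepQ is produced and active.
No repressor is bound and KepQ is active, so *mibS* is transcribed.
So MibS is produced and active.
No repressor is bound and MibS is active, so *fenN* is transcribed.

ON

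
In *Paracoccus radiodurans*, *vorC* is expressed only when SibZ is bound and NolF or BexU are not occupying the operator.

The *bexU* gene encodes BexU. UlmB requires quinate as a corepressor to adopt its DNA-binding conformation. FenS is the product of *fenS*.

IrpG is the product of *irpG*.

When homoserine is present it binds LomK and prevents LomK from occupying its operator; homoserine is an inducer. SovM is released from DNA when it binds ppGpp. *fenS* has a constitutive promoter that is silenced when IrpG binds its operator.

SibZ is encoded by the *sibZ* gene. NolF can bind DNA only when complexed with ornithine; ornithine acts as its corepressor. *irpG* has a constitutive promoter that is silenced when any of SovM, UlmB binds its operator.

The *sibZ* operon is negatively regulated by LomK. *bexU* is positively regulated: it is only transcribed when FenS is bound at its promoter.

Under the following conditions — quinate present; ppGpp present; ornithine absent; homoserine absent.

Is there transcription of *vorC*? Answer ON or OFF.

Ornithine is absent, so NolF is inactive.
ppGpp is present, so SovM is inactive.
Quinate is present, so UlmB is active.
With repressor UlmB bound, *irpG* is not transcribed.
So IrpG is not produced.
With no repressor bound, *fenS* is transcribed.
So FenS is produced and active.
No repressor is bound and FenS is active, so *bexU* is transcribed.
So BexU is produced and active.
Homoserine is absent, so LomK is active.
With repressor LomK bound, *sibZ* is not transcribed.
So SibZ is not produced.
With repressor BexU bound, *vorC* is not transcribed.

OFF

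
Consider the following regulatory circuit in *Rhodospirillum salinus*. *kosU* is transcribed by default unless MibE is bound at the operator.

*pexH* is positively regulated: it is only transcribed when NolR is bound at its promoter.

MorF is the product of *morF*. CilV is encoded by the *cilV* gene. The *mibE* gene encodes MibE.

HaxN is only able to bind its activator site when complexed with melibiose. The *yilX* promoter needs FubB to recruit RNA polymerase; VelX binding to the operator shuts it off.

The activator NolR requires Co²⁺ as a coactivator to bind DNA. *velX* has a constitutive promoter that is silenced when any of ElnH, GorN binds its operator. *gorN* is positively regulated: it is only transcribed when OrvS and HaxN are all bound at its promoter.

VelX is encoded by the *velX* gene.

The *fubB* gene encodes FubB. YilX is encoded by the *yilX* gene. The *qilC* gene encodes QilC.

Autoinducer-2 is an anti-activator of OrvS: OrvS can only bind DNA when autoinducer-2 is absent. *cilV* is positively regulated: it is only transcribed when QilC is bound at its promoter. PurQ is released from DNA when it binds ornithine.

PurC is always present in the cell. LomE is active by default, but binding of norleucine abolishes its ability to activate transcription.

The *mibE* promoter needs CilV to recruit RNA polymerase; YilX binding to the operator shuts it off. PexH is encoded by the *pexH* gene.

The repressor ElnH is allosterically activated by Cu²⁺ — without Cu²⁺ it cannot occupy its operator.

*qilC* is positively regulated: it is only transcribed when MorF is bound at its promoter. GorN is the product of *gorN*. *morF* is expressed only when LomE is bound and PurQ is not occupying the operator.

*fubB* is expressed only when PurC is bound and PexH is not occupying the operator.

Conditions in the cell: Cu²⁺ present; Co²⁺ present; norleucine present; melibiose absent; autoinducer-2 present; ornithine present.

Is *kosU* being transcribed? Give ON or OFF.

Norleucine is present, so LomE is inactive.
Ornithine is present, so PurQ is inactive.
Required activator LomE is absent, so *morF* is not transcribed.
So MorF is not produced.
Required activator MorF is absent, so *qilC* is not transcribed.
So QilC is not produced.
Required activator QilC is absent, so *cilV* is not transcribed.
So CilV is not produced.
Cu²⁺ is present, so ElnH is active.
Autoinducer-2 is present, so OrvS is inactive.
Melibiose is absent, so HaxN is inactive.
Required activator OrvS is absent, so *gorN* is not transcribed.
So GorN is not produced.
With repressor ElnH bound, *velX* is not transcribed.
So VelX is not produced.
Co²⁺ is present, so NolR is active.
No repressor is bound and NolR is active, so *pexH* is transcribed.
So PexH is produced and active.
PurC is produced constitutively and is active.
With repressor PexH bound, *fubB* is not transcribed.
So FubB is not produced.
Required activator FubB is absent, so *yilX* is not transcribed.
So YilX is not produced.
Required activator CilV is absent, so *mibE* is not transcribed.
So MibE is not produced.
With no repressor bound, *kosU* is transcribed.

ON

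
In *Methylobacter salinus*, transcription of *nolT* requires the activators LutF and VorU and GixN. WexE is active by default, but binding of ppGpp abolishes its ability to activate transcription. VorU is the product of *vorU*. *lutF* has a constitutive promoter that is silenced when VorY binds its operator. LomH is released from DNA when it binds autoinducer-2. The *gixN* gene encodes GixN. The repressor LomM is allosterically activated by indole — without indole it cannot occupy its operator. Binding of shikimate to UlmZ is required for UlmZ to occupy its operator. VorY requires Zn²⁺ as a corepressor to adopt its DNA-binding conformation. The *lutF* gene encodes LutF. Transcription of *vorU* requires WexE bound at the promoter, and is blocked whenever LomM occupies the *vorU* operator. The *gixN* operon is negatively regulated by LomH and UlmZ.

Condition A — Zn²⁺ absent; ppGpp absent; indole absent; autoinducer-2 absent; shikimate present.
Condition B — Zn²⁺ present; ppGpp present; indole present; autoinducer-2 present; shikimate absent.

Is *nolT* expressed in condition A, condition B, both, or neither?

neither

Condition A:
Zn²⁺ is absent, so VorY is inactive.
With no repressor bound, *lutF* is transcribed.
So LutF is produced and active.
ppGpp is absent, so WexE is active.
Indole is absent, so LomM is inactive.
No repressor is bound and WexE is active, so *vorU* is transcribed.
So VorU is produced and active.
Autoinducer-2 is absent, so LomH is active.
Shikimate is present, so UlmZ is active.
With repressor LomH bound, *gixN* is not transcribed.
So GixN is not produced.
Required activator GixN is absent, so *nolT* is not transcribed.
→ *nolT* is OFF in A.
Condition B:
Zn²⁺ is present, so VorY is active.
With repressor VorY bound, *lutF* is not transcribed.
So LutF is not produced.
ppGpp is present, so WexE is inactive.
Indole is present, so LomM is active.
With repressor LomM bound, *vorU* is not transcribed.
So VorU is not produced.
Autoinducer-2 is present, so LomH is inactive.
Shikimate is absent, so UlmZ is inactive.
With no repressor bound, *gixN* is transcribed.
So GixN is produced and active.
Required activator LutF is absent, so *nolT* is not transcribed.
→ *nolT* is OFF in B.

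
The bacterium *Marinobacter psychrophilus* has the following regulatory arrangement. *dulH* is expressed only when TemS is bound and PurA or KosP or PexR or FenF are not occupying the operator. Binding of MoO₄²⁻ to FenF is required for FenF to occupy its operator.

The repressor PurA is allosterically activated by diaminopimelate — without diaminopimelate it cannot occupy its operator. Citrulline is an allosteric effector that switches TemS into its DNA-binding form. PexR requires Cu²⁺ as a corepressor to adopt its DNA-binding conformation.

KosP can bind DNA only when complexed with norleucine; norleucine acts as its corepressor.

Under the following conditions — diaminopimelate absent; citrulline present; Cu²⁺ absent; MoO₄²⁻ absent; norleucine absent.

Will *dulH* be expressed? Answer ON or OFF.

Citrulline is present, so TemS is active.
Diaminopimelate is absent, so PurA is inactive.
Norleucine is absent, so KosP is inactive.
Cu²⁺ is absent, so PexR is inactive.
MoO₄²⁻ is absent, so FenF is inactive.
No repressor is bound and TemS is active, so *dulH* is transcribed.

ON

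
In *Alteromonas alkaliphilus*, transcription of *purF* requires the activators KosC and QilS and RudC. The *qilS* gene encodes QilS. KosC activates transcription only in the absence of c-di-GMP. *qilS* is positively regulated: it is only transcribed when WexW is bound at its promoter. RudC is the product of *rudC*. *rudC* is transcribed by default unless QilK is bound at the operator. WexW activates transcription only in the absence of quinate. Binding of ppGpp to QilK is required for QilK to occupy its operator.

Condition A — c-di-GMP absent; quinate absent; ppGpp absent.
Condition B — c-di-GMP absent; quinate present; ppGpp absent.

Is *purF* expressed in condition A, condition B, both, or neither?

Condition A:
c-di-GMP is absent, so KosC is active.
Quinate is absent, so WexW is active.
No repressor is bound and WexW is active, so *qilS* is transcribed.
So QilS is produced and active.
ppGpp is absent, so QilK is inactive.
With no repressor bound, *rudC* is transcribed.
So RudC is produced and active.
No repressor is bound and KosC and QilS and RudC are active, so *purF* is transcribed.
→ *purF* is ON in A.
Condition B:
c-di-GMP is absent, so KosC is active.
Quinate is present, so WexW is inactive.
Required activator WexW is absent, so *qilS* is not transcribed.
So QilS is not produced.
ppGpp is absent, so QilK is inactive.
With no repressor bound, *rudC* is transcribed.
So RudC is produced and active.
Required activator QilS is absent, so *purF* is not transcribed.
→ *purF* is OFF in B.

A only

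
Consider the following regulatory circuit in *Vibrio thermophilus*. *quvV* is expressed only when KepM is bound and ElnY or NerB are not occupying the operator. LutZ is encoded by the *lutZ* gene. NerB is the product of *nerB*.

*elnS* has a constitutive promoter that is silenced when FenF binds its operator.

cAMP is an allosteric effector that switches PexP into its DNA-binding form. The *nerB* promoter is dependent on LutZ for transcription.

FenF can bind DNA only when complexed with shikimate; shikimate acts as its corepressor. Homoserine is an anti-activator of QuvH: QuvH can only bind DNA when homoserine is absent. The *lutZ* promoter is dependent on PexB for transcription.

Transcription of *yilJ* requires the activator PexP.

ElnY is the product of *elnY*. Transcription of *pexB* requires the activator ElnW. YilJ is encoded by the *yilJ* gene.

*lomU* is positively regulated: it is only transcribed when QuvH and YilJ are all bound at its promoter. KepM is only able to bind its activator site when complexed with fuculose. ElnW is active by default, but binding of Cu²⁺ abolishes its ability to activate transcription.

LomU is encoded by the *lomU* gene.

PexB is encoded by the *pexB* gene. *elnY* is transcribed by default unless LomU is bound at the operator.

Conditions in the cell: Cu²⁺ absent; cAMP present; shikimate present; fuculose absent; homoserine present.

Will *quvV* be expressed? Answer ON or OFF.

OFF

Homoserine is present, so QuvH is inactive.
cAMP is present, so PexP is active.
No repressor is bound and PexP is active, so *yilJ* is transcribed.
So YilJ is produced and active.
Required activator QuvH is absent, so *lomU* is not transcribed.
So LomU is not produced.
With no repressor bound, *elnY* is transcribed.
So ElnY is produced and active.
Fuculose is absent, so KepM is inactive.
Cu²⁺ is absent, so ElnW is active.
No repressor is bound and ElnW is active, so *pexB* is transcribed.
So PexB is produced and active.
No repressor is bound and PexB is active, so *lutZ* is transcribed.
So LutZ is produced and active.
No repressor is bound and LutZ is active, so *nerB* is transcribed.
So NerB is produced and active.
With repressor ElnY bound, *quvV* is not transcribed.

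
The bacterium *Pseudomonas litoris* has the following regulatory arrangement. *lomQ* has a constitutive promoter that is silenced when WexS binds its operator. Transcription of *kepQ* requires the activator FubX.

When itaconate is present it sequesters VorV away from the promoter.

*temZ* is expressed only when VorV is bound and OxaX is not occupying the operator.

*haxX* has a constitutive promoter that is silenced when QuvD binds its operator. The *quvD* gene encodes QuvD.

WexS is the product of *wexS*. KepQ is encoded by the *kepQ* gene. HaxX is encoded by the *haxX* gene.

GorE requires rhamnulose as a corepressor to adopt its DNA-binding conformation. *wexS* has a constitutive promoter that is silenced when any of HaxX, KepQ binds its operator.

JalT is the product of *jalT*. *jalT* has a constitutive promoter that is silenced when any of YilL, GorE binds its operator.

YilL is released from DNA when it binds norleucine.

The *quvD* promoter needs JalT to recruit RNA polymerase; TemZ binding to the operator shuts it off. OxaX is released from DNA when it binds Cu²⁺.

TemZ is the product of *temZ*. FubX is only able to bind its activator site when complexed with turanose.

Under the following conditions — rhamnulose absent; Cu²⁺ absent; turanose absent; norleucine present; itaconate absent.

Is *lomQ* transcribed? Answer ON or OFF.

OFF

Cu²⁺ is absent, so OxaX is active.
Itaconate is absent, so VorV is active.
With repressor OxaX bound, *temZ* is not transcribed.
So TemZ is not produced.
Norleucine is present, so YilL is inactive.
Rhamnulose is absent, so GorE is inactive.
With no repressor bound, *jalT* is transcribed.
So JalT is produced and active.
No repressor is bound and JalT is active, so *quvD* is transcribed.
So QuvD is produced and active.
With repressor QuvD bound, *haxX* is not transcribed.
So HaxX is not produced.
Turanose is absent, so FubX is inactive.
Required activator FubX is absent, so *kepQ* is not transcribed.
So KepQ is not produced.
With no repressor bound, *wexS* is transcribed.
So WexS is produced and active.
With repressor WexS bound, *lomQ* is not transcribed.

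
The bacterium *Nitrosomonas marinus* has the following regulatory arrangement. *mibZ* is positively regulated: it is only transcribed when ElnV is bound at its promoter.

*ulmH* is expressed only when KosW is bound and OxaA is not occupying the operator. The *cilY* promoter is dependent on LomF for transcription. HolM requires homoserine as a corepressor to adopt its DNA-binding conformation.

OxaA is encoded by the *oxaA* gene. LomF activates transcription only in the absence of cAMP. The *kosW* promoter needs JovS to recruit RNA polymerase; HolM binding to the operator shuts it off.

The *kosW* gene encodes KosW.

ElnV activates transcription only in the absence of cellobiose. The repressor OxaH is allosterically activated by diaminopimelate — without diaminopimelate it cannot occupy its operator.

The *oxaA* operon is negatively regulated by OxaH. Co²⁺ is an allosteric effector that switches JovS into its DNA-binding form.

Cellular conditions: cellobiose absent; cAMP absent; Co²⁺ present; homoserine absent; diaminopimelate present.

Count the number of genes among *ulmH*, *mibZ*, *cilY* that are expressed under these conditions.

Diaminopimelate is present, so OxaH is active.
With repressor OxaH bound, *oxaA* is not transcribed.
So OxaA is not produced.
Homoserine is absent, so HolM is inactive.
Co²⁺ is present, so JovS is active.
No repressor is bound and JovS is active, so *kosW* is transcribed.
So KosW is produced and active.
No repressor is bound and KosW is active, so *ulmH* is transcribed.
→ *ulmH* is ON.
Cellobiose is absent, so ElnV is active.
No repressor is bound and ElnV is active, so *mibZ* is transcribed.
→ *mibZ* is ON.
cAMP is absent, so LomF is active.
No repressor is bound and LomF is active, so *cilY* is transcribed.
→ *cilY* is ON.
3 of the 3 genes are transcribed.

3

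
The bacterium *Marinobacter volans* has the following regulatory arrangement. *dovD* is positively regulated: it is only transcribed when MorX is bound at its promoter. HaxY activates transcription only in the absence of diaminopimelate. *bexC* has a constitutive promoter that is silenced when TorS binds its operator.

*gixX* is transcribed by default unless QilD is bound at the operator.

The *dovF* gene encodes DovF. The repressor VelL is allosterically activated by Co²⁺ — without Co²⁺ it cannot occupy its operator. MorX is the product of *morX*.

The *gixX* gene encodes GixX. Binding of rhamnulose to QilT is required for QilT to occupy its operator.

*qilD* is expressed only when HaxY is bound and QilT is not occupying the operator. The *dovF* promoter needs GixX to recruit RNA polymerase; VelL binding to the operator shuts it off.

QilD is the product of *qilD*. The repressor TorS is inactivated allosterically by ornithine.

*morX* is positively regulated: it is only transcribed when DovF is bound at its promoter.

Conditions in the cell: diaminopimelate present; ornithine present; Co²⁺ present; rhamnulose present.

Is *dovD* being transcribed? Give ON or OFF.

OFF

Diaminopimelate is present, so HaxY is inactive.
Rhamnulose is present, so QilT is active.
With repressor QilT bound, *qilD* is not transcribed.
So QilD is not produced.
With no repressor bound, *gixX* is transcribed.
So GixX is produced and active.
Co²⁺ is present, so VelL is active.
With repressor VelL bound, *dovF* is not transcribed.
So DovF is not produced.
Required activator DovF is absent, so *morX* is not transcribed.
So MorX is not produced.
Required activator MorX is absent, so *dovD* is not transcribed.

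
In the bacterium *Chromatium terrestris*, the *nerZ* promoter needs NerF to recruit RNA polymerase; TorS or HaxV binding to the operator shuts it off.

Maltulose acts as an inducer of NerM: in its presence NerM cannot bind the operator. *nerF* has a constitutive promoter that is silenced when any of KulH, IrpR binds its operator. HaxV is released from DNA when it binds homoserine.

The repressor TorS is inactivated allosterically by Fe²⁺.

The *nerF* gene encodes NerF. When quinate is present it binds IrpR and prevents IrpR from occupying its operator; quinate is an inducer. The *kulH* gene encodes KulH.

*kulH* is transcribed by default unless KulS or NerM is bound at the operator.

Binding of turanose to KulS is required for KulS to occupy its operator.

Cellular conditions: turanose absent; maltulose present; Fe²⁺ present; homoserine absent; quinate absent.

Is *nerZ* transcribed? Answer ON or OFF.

OFF

Fe²⁺ is present, so TorS is inactive.
Turanose is absent, so KulS is inactive.
Maltulose is present, so NerM is inactive.
With no repressor bound, *kulH* is transcribed.
So KulH is produced and active.
Quinate is absent, so IrpR is active.
With repressor KulH bound, *nerF* is not transcribed.
So NerF is not produced.
Homoserine is absent, so HaxV is active.
With repressor HaxV bound, *nerZ* is not transcribed.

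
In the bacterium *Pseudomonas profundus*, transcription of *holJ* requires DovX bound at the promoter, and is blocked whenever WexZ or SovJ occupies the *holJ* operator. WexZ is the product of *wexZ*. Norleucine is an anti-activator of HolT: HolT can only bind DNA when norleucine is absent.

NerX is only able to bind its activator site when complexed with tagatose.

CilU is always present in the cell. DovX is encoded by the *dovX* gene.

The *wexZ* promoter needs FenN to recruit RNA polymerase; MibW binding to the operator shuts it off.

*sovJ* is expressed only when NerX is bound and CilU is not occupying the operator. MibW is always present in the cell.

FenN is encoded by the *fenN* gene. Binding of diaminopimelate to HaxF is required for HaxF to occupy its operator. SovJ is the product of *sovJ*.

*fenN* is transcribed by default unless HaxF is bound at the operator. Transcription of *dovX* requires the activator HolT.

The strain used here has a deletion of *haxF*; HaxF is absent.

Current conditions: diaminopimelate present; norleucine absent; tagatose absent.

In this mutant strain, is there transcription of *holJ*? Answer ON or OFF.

ON

MibW is produced constitutively and is active.
HaxF is non-functional in this strain, so it has no effect.
With no repressor bound, *fenN* is transcribed.
So FenN is produced and active.
With repressor MibW bound, *wexZ* is not transcribed.
So WexZ is not produced.
Norleucine is absent, so HolT is active.
No repressor is bound and HolT is active, so *dovX* is transcribed.
So DovX is produced and active.
Tagatose is absent, so NerX is inactive.
CilU is produced constitutively and is active.
With repressor CilU bound, *sovJ* is not transcribed.
So SovJ is not produced.
No repressor is bound and DovX is active, so *holJ* is transcribed.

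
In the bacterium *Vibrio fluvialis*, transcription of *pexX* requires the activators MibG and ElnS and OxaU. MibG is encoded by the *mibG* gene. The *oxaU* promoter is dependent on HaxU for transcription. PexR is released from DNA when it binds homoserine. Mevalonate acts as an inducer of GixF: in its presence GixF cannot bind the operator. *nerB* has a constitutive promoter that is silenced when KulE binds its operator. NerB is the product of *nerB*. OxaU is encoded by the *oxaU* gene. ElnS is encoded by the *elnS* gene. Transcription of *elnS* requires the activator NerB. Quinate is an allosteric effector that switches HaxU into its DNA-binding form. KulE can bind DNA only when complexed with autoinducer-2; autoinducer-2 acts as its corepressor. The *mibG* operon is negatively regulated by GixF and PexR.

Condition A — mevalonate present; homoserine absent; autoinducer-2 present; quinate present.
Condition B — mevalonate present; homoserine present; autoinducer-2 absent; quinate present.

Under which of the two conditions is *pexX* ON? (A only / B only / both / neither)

Condition A:
Mevalonate is present, so GixF is inactive.
Homoserine is absent, so PexR is active.
With repressor PexR bound, *mibG* is not transcribed.
So MibG is not produced.
Autoinducer-2 is present, so KulE is active.
With repressor KulE bound, *nerB* is not transcribed.
So NerB is not produced.
Required activator NerB is absent, so *elnS* is not transcribed.
So ElnS is not produced.
Quinate is present, so HaxU is active.
No repressor is bound and HaxU is active, so *oxaU* is transcribed.
So OxaU is produced and active.
Required activator MibG is absent, so *pexX* is not transcribed.
→ *pexX* is OFF in A.
Condition B:
Mevalonate is present, so GixF is inactive.
Homoserine is present, so PexR is inactive.
With no repressor bound, *mibG* is transcribed.
So MibG is produced and active.
Autoinducer-2 is absent, so KulE is inactive.
With no repressor bound, *nerB* is transcribed.
So NerB is produced and active.
No repressor is bound and NerB is active, so *elnS* is transcribed.
So ElnS is produced and active.
Quinate is present, so HaxU is active.
No repressor is bound and HaxU is active, so *oxaU* is transcribed.
So OxaU is produced and active.
No repressor is bound and MibG and ElnS and OxaU are active, so *pexX* is transcribed.
→ *pexX* is ON in B.

B only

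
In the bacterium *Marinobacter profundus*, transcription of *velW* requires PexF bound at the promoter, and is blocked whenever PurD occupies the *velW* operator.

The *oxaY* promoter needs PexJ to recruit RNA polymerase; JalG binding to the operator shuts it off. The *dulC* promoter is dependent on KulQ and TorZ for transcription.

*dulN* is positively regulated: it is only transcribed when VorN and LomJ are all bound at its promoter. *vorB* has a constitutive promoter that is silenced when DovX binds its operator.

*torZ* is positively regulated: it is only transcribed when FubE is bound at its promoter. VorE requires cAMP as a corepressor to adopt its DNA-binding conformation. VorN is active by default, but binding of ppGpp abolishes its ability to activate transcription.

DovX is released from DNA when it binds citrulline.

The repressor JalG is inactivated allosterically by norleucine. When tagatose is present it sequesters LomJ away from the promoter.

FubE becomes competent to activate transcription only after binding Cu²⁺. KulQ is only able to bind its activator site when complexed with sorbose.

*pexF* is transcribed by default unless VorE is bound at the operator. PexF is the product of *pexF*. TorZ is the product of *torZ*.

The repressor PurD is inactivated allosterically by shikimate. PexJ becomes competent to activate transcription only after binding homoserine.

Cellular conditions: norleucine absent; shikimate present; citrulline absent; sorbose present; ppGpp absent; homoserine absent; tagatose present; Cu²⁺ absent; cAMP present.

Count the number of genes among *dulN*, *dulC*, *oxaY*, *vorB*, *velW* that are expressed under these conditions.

ppGpp is absent, so VorN is active.
Tagatose is present, so LomJ is inactive.
Required activator LomJ is absent, so *dulN* is not transcribed.
→ *dulN* is OFF.
Sorbose is present, so KulQ is active.
Cu²⁺ is absent, so FubE is inactive.
Required activator FubE is absent, so *torZ* is not transcribed.
So TorZ is not produced.
Required activator TorZ is absent, so *dulC* is not transcribed.
→ *dulC* is OFF.
Norleucine is absent, so JalG is active.
Homoserine is absent, so PexJ is inactive.
With repressor JalG bound, *oxaY* is not transcribed.
→ *oxaY* is OFF.
Citrulline is absent, so DovX is active.
With repressor DovX bound, *vorB* is not transcribed.
→ *vorB* is OFF.
Shikimate is present, so PurD is inactive.
cAMP is present, so VorE is active.
With repressor VorE bound, *pexF* is not transcribed.
So PexF is not produced.
Required activator PexF is absent, so *velW* is not transcribed.
→ *velW* is OFF.
0 of the 5 genes are transcribed.

0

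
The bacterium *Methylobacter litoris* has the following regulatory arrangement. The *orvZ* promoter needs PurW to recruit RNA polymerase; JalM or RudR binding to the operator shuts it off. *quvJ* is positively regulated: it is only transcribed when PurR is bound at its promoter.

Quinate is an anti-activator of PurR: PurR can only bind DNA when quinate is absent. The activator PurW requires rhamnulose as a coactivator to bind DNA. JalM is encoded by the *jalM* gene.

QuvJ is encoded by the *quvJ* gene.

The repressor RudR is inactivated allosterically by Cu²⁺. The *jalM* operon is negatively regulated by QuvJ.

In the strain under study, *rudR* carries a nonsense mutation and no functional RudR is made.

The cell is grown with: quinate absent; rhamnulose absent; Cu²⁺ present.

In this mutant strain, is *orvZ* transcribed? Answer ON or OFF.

Rhamnulose is absent, so PurW is inactive.
Quinate is absent, so PurR is active.
No repressor is bound and PurR is active, so *quvJ* is transcribed.
So QuvJ is produced and active.
With repressor QuvJ bound, *jalM* is not transcribed.
So JalM is not produced.
RudR is non-functional in this strain, so it has no effect.
Required activator PurW is absent, so *orvZ* is not transcribed.

OFF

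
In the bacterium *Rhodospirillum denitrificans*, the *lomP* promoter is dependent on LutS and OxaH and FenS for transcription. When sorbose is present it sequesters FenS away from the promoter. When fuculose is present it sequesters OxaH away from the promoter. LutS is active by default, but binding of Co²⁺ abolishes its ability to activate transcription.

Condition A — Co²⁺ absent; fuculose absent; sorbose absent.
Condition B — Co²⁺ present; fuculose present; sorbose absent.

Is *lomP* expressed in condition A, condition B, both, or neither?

A only

Condition A:
Co²⁺ is absent, so LutS is active.
Fuculose is absent, so OxaH is active.
Sorbose is absent, so FenS is active.
No repressor is bound and LutS and OxaH and FenS are active, so *lomP* is transcribed.
→ *lomP* is ON in A.
Condition B:
Co²⁺ is present, so LutS is inactive.
Fuculose is present, so OxaH is inactive.
Sorbose is absent, so FenS is active.
Required activator LutS is absent, so *lomP* is not transcribed.
→ *lomP* is OFF in B.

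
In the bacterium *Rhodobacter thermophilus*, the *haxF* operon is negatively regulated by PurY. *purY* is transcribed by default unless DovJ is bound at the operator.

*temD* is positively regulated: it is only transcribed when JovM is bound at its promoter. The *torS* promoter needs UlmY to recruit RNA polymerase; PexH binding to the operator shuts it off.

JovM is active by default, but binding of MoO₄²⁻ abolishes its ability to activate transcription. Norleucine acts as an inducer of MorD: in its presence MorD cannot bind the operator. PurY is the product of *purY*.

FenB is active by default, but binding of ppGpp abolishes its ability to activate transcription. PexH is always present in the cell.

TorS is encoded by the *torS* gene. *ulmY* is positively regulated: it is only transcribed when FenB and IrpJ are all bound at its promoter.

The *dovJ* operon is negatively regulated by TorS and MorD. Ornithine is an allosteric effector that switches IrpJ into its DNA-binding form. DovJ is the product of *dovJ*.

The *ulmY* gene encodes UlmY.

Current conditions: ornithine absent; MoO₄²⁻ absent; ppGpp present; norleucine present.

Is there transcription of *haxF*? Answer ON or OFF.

ppGpp is present, so FenB is inactive.
Ornithine is absent, so IrpJ is inactive.
Required activator FenB is absent, so *ulmY* is not transcribed.
So UlmY is not produced.
PexH is produced constitutively and is active.
With repressor PexH bound, *torS* is not transcribed.
So TorS is not produced.
Norleucine is present, so MorD is inactive.
With no repressor bound, *dovJ* is transcribed.
So DovJ is produced and active.
With repressor DovJ bound, *purY* is not transcribed.
So PurY is not produced.
With no repressor bound, *haxF* is transcribed.

ON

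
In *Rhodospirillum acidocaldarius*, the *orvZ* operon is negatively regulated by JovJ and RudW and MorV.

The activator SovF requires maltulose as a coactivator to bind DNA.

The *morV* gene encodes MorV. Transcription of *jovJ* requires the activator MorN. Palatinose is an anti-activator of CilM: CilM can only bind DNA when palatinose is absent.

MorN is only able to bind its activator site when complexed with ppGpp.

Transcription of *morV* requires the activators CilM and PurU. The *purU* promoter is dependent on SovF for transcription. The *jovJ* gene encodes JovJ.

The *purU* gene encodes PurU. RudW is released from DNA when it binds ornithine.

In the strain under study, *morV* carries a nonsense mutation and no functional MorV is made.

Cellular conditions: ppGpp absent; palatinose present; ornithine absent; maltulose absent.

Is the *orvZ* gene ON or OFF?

OFF

ppGpp is absent, so MorN is inactive.
Required activator MorN is absent, so *jovJ* is not transcribed.
So JovJ is not produced.
Ornithine is absent, so RudW is active.
MorV is non-functional in this strain, so it has no effect.
With repressor RudW bound, *orvZ* is not transcribed.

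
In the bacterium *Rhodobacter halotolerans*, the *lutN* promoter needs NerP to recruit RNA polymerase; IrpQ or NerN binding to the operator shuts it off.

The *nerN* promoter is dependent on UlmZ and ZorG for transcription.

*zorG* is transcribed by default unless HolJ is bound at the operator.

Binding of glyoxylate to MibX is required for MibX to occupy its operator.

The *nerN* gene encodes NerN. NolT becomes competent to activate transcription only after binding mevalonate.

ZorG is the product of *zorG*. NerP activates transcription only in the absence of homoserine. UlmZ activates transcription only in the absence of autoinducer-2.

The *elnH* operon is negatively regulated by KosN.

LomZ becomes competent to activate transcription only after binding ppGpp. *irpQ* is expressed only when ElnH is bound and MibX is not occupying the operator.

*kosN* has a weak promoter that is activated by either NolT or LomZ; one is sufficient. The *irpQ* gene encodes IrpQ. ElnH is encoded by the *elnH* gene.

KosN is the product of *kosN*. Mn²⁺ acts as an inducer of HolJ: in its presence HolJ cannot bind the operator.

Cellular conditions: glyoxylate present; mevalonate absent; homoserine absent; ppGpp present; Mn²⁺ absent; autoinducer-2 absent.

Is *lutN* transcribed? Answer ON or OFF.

ON

Glyoxylate is present, so MibX is active.
Mevalonate is absent, so NolT is inactive.
ppGpp is present, so LomZ is active.
Activator LomZ is present, so *kosN* is transcribed.
So KosN is produced and active.
With repressor KosN bound, *elnH* is not transcribed.
So ElnH is not produced.
With repressor MibX bound, *irpQ* is not transcribed.
So IrpQ is not produced.
Homoserine is absent, so NerP is active.
Autoinducer-2 is absent, so UlmZ is active.
Mn²⁺ is absent, so HolJ is active.
With repressor HolJ bound, *zorG* is not transcribed.
So ZorG is not produced.
Required activator ZorG is absent, so *nerN* is not transcribed.
So NerN is not produced.
No repressor is bound and NerP is active, so *lutN* is transcribed.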